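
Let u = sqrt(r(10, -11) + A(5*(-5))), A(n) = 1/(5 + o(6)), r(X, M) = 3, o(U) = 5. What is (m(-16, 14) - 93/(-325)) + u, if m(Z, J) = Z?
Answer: -5107/325 + sqrt(310)/10 ≈ -13.953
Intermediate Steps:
A(n) = 1/10 (A(n) = 1/(5 + 5) = 1/10)
u = sqrt(310)/10 (u = sqrt(3 + 1/10) = sqrt(31/10) = sqrt(310)/10 ≈ 1.7607)
(m(-16, 14) - 93/(-325)) + u = (-16 - 93/(-325)) + sqrt(310)/10 = (-16 - 93*(-1/325)) + sqrt(310)/10 = (-16 + 93/325) + sqrt(310)/10 = -5107/325 + sqrt(310)/10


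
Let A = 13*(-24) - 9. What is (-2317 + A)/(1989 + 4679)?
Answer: -1319/3334 ≈ -0.39562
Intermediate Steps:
A = -321 (A = -312 - 9 = -321)
(-2317 + A)/(1989 + 4679) = (-2317 - 321)/(1989 + 4679) = -2638/6668 = -2638*1/6668 = -1319/3334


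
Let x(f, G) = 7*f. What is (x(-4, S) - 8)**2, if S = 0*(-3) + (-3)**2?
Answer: 1296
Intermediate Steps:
S = 9 (S = 0 + 9 = 9)
(x(-4, S) - 8)**2 = (7*(-4) - 8)**2 = (-28 - 8)**2 = (-36)**2 = 1296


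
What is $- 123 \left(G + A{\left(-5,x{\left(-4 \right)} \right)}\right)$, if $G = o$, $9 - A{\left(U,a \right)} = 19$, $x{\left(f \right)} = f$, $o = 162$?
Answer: $-18696$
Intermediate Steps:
$A{\left(U,a \right)} = -10$ ($A{\left(U,a \right)} = 9 - 19 = -10$)
$G = 162$
$- 123 \left(G + A{\left(-5,x{\left(-4 \right)} \right)}\right) = - 123 \left(162 - 10\right) = \left(-123\right) 152 = -18696$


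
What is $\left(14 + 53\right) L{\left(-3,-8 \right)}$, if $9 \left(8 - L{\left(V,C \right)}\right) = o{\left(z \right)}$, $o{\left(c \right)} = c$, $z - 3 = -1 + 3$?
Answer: $\frac{4489}{9} \approx 498.78$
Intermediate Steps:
$z = 5$ ($z = 3 + \left(-1 + 3\right) = 3 + 2 = 5$)
$L{\left(V,C \right)} = \frac{67}{9}$ ($L{\left(V,C \right)} = 8 - \frac{5}{9} = \frac{67}{9}$)
$\left(14 + 53\right) L{\left(-3,-8 \right)} = \left(14 + 53\right) \frac{67}{9} = 67 \cdot \frac{67}{9} = \frac{4489}{9}$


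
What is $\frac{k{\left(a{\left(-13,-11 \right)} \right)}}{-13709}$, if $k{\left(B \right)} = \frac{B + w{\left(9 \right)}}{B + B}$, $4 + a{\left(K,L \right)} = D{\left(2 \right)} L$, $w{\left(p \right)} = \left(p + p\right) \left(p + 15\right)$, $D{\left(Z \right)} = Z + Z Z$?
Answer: $\frac{181}{959630} \approx 0.00018861$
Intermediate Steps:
$D{\left(Z \right)} = Z + Z^{2}$
$w{\left(p \right)} = 2 p \left(15 + p\right)$
$a{\left(K,L \right)} = -4 + 6 L$ ($a{\left(K,L \right)} = -4 + 2 \left(1 + 2\right) L = -4 + 2 \cdot 3 L = -4 + 6 L$)
$k{\left(B \right)} = \frac{432 + B}{2 B}$ ($k{\left(B \right)} = \frac{B + 2 \cdot 9 \left(15 + 9\right)}{B + B} = \frac{B + 2 \cdot 9 \cdot 24}{2 B} = \left(B + 432\right) \frac{1}{2 B} = \left(432 + B\right) \frac{1}{2 B} = \frac{432 + B}{2 B}$)
$\frac{k{\left(a{\left(-13,-11 \right)} \right)}}{-13709} = \frac{\frac{1}{2} \frac{1}{-4 + 6 \left(-11\right)} \left(432 + \left(-4 + 6 \left(-11\right)\right)\right)}{-13709} = \frac{432 - 70}{2 \left(-4 - 66\right)} \left(- \frac{1}{13709}\right) = \frac{432 - 70}{2 \left(-70\right)} \left(- \frac{1}{13709}\right) = \frac{1}{2} \left(- \frac{1}{70}\right) 362 \left(- \frac{1}{13709}\right) = \left(- \frac{181}{70}\right) \left(- \frac{1}{13709}\right) = \frac{181}{959630}$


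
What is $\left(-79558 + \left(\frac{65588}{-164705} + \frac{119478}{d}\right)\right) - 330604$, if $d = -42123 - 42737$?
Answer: $- \frac{573280467976227}{1397686630} \approx -4.1016 \cdot 10^{5}$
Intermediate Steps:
$d = -84860$ ($d = -42123 - 42737 = -84860$)
$\left(-79558 + \left(\frac{65588}{-164705} + \frac{119478}{d}\right)\right) - 330604 = \left(-79558 + \left(\frac{65588}{-164705} + \frac{119478}{-84860}\right)\right) - 330604 = \left(-79558 + \left(65588 \left(- \frac{1}{164705}\right) + 119478 \left(- \frac{1}{84860}\right)\right)\right) - 330604 = \left(-79558 - \frac{2524442167}{1397686630}\right) - 330604 = - \frac{111199677351707}{1397686630} - 330604 = - \frac{573280467976227}{1397686630}$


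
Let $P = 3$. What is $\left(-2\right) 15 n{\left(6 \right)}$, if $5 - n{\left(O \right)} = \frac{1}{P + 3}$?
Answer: $-145$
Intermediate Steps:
$n{\left(O \right)} = \frac{29}{6}$ ($n{\left(O \right)} = 5 - \frac{1}{3 + 3} = 5 - \frac{1}{6} = \frac{29}{6}$)
$\left(-2\right) 15 n{\left(6 \right)} = \left(-2\right) 15 \cdot \frac{29}{6} = \left(-30\right) \frac{29}{6} = -145$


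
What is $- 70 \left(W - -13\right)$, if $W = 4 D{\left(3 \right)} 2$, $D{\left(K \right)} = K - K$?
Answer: $-910$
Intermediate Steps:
$D{\left(K \right)} = 0$
$W = 0$ ($W = 4 \cdot 0 \cdot 2 = 0 \cdot 2 = 0$)
$- 70 \left(W - -13\right) = - 70 \left(0 - -13\right) = - 70 \left(0 + \left(-24 + 37\right)\right) = - 70 \left(0 + 13\right) = \left(-70\right) 13 = -910$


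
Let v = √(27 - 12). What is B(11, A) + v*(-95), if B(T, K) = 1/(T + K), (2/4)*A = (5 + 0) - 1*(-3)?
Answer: 1/27 - 95*√15 ≈ -367.90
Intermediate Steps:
v = √15 ≈ 3.8730
A = 16 (A = 2*((5 + 0) - 1*(-3)) = 2*(5 + 3) = 2*8 = 16)
B(T, K) = 1/(K + T)
B(11, A) + v*(-95) = 1/(16 + 11) + √15*(-95) = 1/27 - 95*√15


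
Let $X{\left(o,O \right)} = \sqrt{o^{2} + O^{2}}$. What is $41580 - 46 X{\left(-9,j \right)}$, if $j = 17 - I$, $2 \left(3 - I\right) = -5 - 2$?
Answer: $41580 - 69 \sqrt{85} \approx 40944.0$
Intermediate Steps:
$I = \frac{13}{2}$ ($I = 3 - \frac{-5 - 2}{2} = 3 - - \frac{7}{2} = 3 + \frac{7}{2} = \frac{13}{2} \approx 6.5$)
$j = \frac{21}{2}$ ($j = 17 - \frac{13}{2} = \frac{21}{2} \approx 10.5$)
$X{\left(o,O \right)} = \sqrt{O^{2} + o^{2}}$
$41580 - 46 X{\left(-9,j \right)} = 41580 - 46 \sqrt{\left(\frac{21}{2}\right)^{2} + \left(-9\right)^{2}} = 41580 - 46 \sqrt{\frac{441}{4} + 81} = 41580 - 46 \sqrt{\frac{765}{4}} = 41580 - 46 \frac{3 \sqrt{85}}{2} = 41580 - 69 \sqrt{85}$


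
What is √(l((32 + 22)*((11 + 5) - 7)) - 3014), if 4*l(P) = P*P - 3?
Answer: √224137/2 ≈ 236.72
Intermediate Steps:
l(P) = -¾ + P²/4 (l(P) = (P*P - 3)/4 = (P² - 3)/4 = (-3 + P²)/4 = -¾ + P²/4)
√(l((32 + 22)*((11 + 5) - 7)) - 3014) = √((-¾ + ((32 + 22)*((11 + 5) - 7))²/4) - 3014) = √((-¾ + (54*(16 - 7))²/4) - 3014) = √((-¾ + (54*9)²/4) - 3014) = √((-¾ + (¼)*486²) - 3014) = √((-¾ + (¼)*236196) - 3014) = √((-¾ + 59049) - 3014) = √(236193/4 - 3014) = √(224137/4) = √224137/2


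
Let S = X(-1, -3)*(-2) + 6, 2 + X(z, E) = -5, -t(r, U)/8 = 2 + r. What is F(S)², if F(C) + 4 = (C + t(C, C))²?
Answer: 592046224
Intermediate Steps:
t(r, U) = -16 - 8*r (t(r, U) = -8*(2 + r) = -16 - 8*r)
X(z, E) = -7 (X(z, E) = -2 - 5 = -7)
S = 20 (S = -7*(-2) + 6 = 14 + 6 = 20)
F(C) = -4 + (-16 - 7*C)² (F(C) = -4 + (C + (-16 - 8*C))² = -4 + (-16 - 7*C)²)
F(S)² = (-4 + (16 + 7*20)²)² = (-4 + (16 + 140)²)² = (-4 + 156²)² = (-4 + 24336)² = 24332² = 592046224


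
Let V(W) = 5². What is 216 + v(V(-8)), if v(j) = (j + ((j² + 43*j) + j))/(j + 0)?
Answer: 286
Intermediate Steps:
V(W) = 25
v(j) = (j² + 45*j)/j (v(j) = (j + (j² + 44*j))/j = (j² + 45*j)/j)
216 + v(V(-8)) = 216 + (45 + 25) = 216 + 70 = 286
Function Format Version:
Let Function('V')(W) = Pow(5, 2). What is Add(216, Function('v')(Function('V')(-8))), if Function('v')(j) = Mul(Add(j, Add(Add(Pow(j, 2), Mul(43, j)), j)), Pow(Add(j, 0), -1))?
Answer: 286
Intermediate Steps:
Function('V')(W) = 25
Function('v')(j) = Mul(Pow(j, -1), Add(Pow(j, 2), Mul(45, j))) (Function('v')(j) = Mul(Add(j, Add(Pow(j, 2), Mul(44, j))), Pow(j, -1)) = Mul(Add(Pow(j, 2), Mul(45, j)), Pow(j, -1)) = Mul(Pow(j, -1), Add(Pow(j, 2), Mul(45, j))))
Add(216, Function('v')(Function('V')(-8))) = Add(216, Add(45, 25)) = Add(216, 70) = 286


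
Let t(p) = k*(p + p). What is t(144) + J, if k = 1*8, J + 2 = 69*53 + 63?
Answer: 6022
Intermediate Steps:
J = 3718 (J = -2 + (69*53 + 63) = -2 + (3657 + 63) = -2 + 3720 = 3718)
k = 8
t(p) = 16*p (t(p) = 8*(p + p) = 8*(2*p) = 16*p)
t(144) + J = 16*144 + 3718 = 2304 + 3718 = 6022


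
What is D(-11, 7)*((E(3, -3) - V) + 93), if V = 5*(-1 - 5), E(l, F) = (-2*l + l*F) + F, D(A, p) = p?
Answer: 735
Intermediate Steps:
E(l, F) = F - 2*l + F*l (E(l, F) = (-2*l + F*l) + F = F - 2*l + F*l)
V = -30 (V = 5*(-6) = -30)
D(-11, 7)*((E(3, -3) - V) + 93) = 7*(((-3 - 2*3 - 3*3) - 1*(-30)) + 93) = 7*(((-3 - 6 - 9) + 30) + 93) = 7*((-18 + 30) + 93) = 7*(12 + 93) = 7*105 = 735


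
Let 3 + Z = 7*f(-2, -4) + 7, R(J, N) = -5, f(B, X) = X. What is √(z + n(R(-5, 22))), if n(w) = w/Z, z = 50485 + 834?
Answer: √7389966/12 ≈ 226.54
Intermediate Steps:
z = 51319
Z = -24 (Z = -3 + (7*(-4) + 7) = -3 + (-28 + 7) = -3 - 21 = -24)
n(w) = -w/24 (n(w) = w/(-24) = w*(-1/24) = -w/24)
√(z + n(R(-5, 22))) = √(51319 - 1/24*(-5)) = √(51319 + 5/24) = √(1231661/24) = √7389966/12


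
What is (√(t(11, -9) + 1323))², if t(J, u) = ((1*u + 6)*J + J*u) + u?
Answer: 1182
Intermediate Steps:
t(J, u) = u + J*u + J*(6 + u) (t(J, u) = ((u + 6)*J + J*u) + u = ((6 + u)*J + J*u) + u = (J*(6 + u) + J*u) + u = (J*u + J*(6 + u)) + u = u + J*u + J*(6 + u))
(√(t(11, -9) + 1323))² = (√((-9 + 6*11 + 2*11*(-9)) + 1323))² = (√((-9 + 66 - 198) + 1323))² = (√(-141 + 1323))² = (√1182)² = 1182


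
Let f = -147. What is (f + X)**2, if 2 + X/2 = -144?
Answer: 192721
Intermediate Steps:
X = -292 (X = -4 + 2*(-144) = -4 - 288 = -292)
(f + X)**2 = (-147 - 292)**2 = (-439)**2 = 192721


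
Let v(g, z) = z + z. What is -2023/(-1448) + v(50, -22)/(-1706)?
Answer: 1757475/1235144 ≈ 1.4229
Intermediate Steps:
v(g, z) = 2*z
-2023/(-1448) + v(50, -22)/(-1706) = -2023/(-1448) + (2*(-22))/(-1706) = -2023*(-1/1448) - 44*(-1/1706) = 2023/1448 + 22/853 = 1757475/1235144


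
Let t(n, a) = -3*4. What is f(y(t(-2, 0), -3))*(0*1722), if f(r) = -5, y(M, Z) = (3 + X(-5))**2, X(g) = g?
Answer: 0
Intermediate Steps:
t(n, a) = -12
y(M, Z) = 4 (y(M, Z) = (3 - 5)**2 = (-2)**2 = 4)
f(y(t(-2, 0), -3))*(0*1722) = -0*1722 = -5*0 = 0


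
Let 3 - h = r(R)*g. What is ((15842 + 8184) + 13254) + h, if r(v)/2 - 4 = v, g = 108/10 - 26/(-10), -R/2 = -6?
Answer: 184271/5 ≈ 36854.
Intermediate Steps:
R = 12 (R = -2*(-6) = 12)
g = 67/5 (g = 108*(⅒) - 26*(-⅒) = 54/5 + 13/5 = 67/5 ≈ 13.400)
r(v) = 8 + 2*v
h = -2129/5 (h = 3 - (8 + 2*12)*67/5 = 3 - (8 + 24)*67/5 = 3 - 32*67/5 = 3 - 1*2144/5 = 3 - 2144/5 = -2129/5 ≈ -425.80)
((15842 + 8184) + 13254) + h = ((15842 + 8184) + 13254) - 2129/5 = (24026 + 13254) - 2129/5 = 37280 - 2129/5 = 184271/5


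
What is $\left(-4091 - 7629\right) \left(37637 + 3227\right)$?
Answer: $-478926080$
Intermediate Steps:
$\left(-4091 - 7629\right) \left(37637 + 3227\right) = \left(-11720\right) 40864 = -478926080$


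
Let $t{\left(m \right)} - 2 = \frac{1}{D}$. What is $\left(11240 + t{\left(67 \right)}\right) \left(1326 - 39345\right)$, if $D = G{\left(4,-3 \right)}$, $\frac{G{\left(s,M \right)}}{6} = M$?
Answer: $- \frac{2564444915}{6} \approx -4.2741 \cdot 10^{8}$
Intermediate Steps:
$G{\left(s,M \right)} = 6 M$
$D = -18$ ($D = 6 \left(-3\right) = -18$)
$t{\left(m \right)} = \frac{35}{18}$ ($t{\left(m \right)} = 2 + \frac{1}{-18} = 2 - \frac{1}{18} = \frac{35}{18}$)
$\left(11240 + t{\left(67 \right)}\right) \left(1326 - 39345\right) = \left(11240 + \frac{35}{18}\right) \left(1326 - 39345\right) = \frac{202355}{18} \left(-38019\right) = - \frac{2564444915}{6}$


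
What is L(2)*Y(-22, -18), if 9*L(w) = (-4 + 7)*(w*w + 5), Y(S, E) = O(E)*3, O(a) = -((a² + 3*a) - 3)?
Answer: -2403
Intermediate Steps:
O(a) = 3 - a² - 3*a (O(a) = -(-3 + a² + 3*a) = 3 - a² - 3*a)
Y(S, E) = 9 - 9*E - 3*E² (Y(S, E) = (3 - E² - 3*E)*3 = 9 - 9*E - 3*E²)
L(w) = 5/3 + w²/3 (L(w) = ((-4 + 7)*(w*w + 5))/9 = (3*(w² + 5))/9 = (3*(5 + w²))/9 = (15 + 3*w²)/9 = 5/3 + w²/3)
L(2)*Y(-22, -18) = (5/3 + (⅓)*2²)*(9 - 9*(-18) - 3*(-18)²) = (5/3 + (⅓)*4)*(9 + 162 - 3*324) = (5/3 + 4/3)*(9 + 162 - 972) = 3*(-801) = -2403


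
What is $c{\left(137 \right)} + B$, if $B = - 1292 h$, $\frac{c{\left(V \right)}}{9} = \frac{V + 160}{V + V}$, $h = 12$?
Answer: $- \frac{4245423}{274} \approx -15494.0$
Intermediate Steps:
$c{\left(V \right)} = \frac{9 \left(160 + V\right)}{2 V}$ ($c{\left(V \right)} = 9 \frac{V + 160}{V + V} = 9 \frac{160 + V}{2 V} = \frac{9 \left(160 + V\right)}{2 V}$)
$B = -15504$ ($B = \left(-1292\right) 12 = -15504$)
$c{\left(137 \right)} + B = \left(\frac{9}{2} + \frac{720}{137}\right) - 15504 = \frac{2673}{274} - 15504 = - \frac{4245423}{274}$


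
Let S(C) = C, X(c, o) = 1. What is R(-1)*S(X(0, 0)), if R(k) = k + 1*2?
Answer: 1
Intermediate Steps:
R(k) = 2 + k (R(k) = k + 2 = 2 + k)
R(-1)*S(X(0, 0)) = (2 - 1)*1 = 1*1 = 1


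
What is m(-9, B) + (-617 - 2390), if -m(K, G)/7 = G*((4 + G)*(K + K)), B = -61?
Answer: 435095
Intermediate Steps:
m(K, G) = -14*G*K*(4 + G) (m(K, G) = -7*G*(4 + G)*(K + K) = -7*G*(4 + G)*(2*K) = -7*G*2*K*(4 + G) = -14*G*K*(4 + G))
m(-9, B) + (-617 - 2390) = -14*(-61)*(-9)*(4 - 61) + (-617 - 2390) = -14*(-61)*(-9)*(-57) - 3007 = 438102 - 3007 = 435095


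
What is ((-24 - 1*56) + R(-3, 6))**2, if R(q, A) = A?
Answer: 5476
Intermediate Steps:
((-24 - 1*56) + R(-3, 6))**2 = ((-24 - 1*56) + 6)**2 = ((-24 - 56) + 6)**2 = (-80 + 6)**2 = (-74)**2 = 5476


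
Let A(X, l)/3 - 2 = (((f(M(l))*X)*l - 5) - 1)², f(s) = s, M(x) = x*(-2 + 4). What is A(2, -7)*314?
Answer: 34008084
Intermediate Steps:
M(x) = 2*x (M(x) = x*2 = 2*x)
A(X, l) = 6 + 3*(-6 + 2*X*l²)² (A(X, l) = 6 + 3*((((2*l)*X)*l - 5) - 1)² = 6 + 3*(((2*X*l)*l - 5) - 1)² = 6 + 3*((2*X*l² - 5) - 1)² = 6 + 3*((-5 + 2*X*l²) - 1)² = 6 + 3*(-6 + 2*X*l²)²)
A(2, -7)*314 = (6 + 12*(-3 + 2*(-7)²)²)*314 = (6 + 12*(-3 + 2*49)²)*314 = (6 + 12*(-3 + 98)²)*314 = (6 + 12*95²)*314 = (6 + 12*9025)*314 = (6 + 108300)*314 = 108306*314 = 34008084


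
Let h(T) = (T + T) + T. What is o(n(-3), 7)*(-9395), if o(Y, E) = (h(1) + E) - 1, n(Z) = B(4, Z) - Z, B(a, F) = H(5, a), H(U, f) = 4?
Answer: -84555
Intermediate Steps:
B(a, F) = 4
h(T) = 3*T (h(T) = 2*T + T = 3*T)
n(Z) = 4 - Z
o(Y, E) = 2 + E (o(Y, E) = (3*1 + E) - 1 = (3 + E) - 1 = 2 + E)
o(n(-3), 7)*(-9395) = (2 + 7)*(-9395) = 9*(-9395) = -84555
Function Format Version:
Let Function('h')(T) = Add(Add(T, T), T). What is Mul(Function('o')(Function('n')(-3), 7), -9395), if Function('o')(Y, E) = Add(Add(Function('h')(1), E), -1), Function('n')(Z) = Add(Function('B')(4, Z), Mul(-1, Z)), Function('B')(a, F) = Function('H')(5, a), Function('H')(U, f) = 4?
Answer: -84555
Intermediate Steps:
Function('B')(a, F) = 4
Function('h')(T) = Mul(3, T) (Function('h')(T) = Add(Mul(2, T), T) = Mul(3, T))
Function('n')(Z) = Add(4, Mul(-1, Z))
Function('o')(Y, E) = Add(2, E) (Function('o')(Y, E) = Add(Add(Mul(3, 1), E), -1) = Add(Add(3, E), -1) = Add(2, E))
Mul(Function('o')(Function('n')(-3), 7), -9395) = Mul(Add(2, 7), -9395) = Mul(9, -9395) = -84555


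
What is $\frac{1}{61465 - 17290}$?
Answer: $\frac{1}{44175} \approx 2.2637 \cdot 10^{-5}$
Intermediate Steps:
$\frac{1}{61465 - 17290} = \frac{1}{44175}$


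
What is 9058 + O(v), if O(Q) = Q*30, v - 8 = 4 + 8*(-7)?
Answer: 7738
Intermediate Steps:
v = -44 (v = 8 + (4 + 8*(-7)) = 8 + (4 - 56) = 8 - 52 = -44)
O(Q) = 30*Q
9058 + O(v) = 9058 + 30*(-44) = 9058 - 1320 = 7738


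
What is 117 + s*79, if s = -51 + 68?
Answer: 1460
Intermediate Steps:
s = 17
117 + s*79 = 117 + 17*79 = 117 + 1343 = 1460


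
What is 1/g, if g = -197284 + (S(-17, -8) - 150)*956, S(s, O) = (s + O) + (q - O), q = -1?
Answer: -1/357892 ≈ -2.7941e-6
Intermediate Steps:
S(s, O) = -1 + s (S(s, O) = (s + O) + (-1 - O) = (O + s) + (-1 - O) = -1 + s)
g = -357892 (g = -197284 + ((-1 - 17) - 150)*956 = -197284 + (-18 - 150)*956 = -197284 - 168*956 = -197284 - 160608 = -357892)
1/g = 1/(-357892) = -1/357892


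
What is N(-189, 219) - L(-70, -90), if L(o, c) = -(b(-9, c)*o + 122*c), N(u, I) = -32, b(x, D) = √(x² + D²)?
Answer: -11012 - 630*√101 ≈ -17343.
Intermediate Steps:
b(x, D) = √(D² + x²)
L(o, c) = -122*c - o*√(81 + c²) (L(o, c) = -(√(c² + (-9)²)*o + 122*c) = -(√(c² + 81)*o + 122*c) = -(√(81 + c²)*o + 122*c) = -(o*√(81 + c²) + 122*c) = -(122*c + o*√(81 + c²)) = -122*c - o*√(81 + c²))
N(-189, 219) - L(-70, -90) = -32 - (-122*(-90) - 1*(-70)*√(81 + (-90)²)) = -32 - (10980 - 1*(-70)*√(81 + 8100)) = -32 - (10980 - 1*(-70)*√8181) = -32 - (10980 - 1*(-70)*9*√101) = -32 - (10980 + 630*√101) = -32 + (-10980 - 630*√101) = -11012 - 630*√101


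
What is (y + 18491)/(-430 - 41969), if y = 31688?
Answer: -50179/42399 ≈ -1.1835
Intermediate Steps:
(y + 18491)/(-430 - 41969) = (31688 + 18491)/(-430 - 41969) = 50179/(-42399) = 50179*(-1/42399) = -50179/42399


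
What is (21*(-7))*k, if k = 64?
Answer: -9408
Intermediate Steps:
(21*(-7))*k = (21*(-7))*64 = -147*64 = -9408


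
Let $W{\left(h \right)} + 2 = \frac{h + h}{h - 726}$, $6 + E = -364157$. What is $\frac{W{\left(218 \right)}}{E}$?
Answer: $\frac{363}{46248701} \approx 7.8489 \cdot 10^{-6}$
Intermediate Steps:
$E = -364163$ ($E = -6 - 364157 = -364163$)
$W{\left(h \right)} = -2 + \frac{2 h}{-726 + h}$ ($W{\left(h \right)} = -2 + \frac{h + h}{h - 726} = -2 + \frac{2 h}{-726 + h}$)
$\frac{W{\left(218 \right)}}{E} = \frac{1452 \frac{1}{-726 + 218}}{-364163} = \frac{1452}{-508} \left(- \frac{1}{364163}\right) = 1452 \left(- \frac{1}{508}\right) \left(- \frac{1}{364163}\right) = \left(- \frac{363}{127}\right) \left(- \frac{1}{364163}\right) = \frac{363}{46248701}$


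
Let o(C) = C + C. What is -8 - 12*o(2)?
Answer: -56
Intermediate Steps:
o(C) = 2*C
-8 - 12*o(2) = -8 - 24*2 = -8 - 12*4 = -8 - 48 = -56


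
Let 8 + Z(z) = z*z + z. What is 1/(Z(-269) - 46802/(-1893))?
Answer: 1893/136501814 ≈ 1.3868e-5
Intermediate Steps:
Z(z) = -8 + z + z² (Z(z) = -8 + (z*z + z) = -8 + (z² + z) = -8 + (z + z²) = -8 + z + z²)
1/(Z(-269) - 46802/(-1893)) = 1/((-8 - 269 + (-269)²) - 46802/(-1893)) = 1/((-8 - 269 + 72361) - 46802*(-1/1893)) = 1/(72084 + 46802/1893) = 1/(136501814/1893) = 1893/136501814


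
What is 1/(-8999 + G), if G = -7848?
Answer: -1/16847 ≈ -5.9358e-5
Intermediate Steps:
1/(-8999 + G) = 1/(-8999 - 7848) = 1/(-16847) = -1/16847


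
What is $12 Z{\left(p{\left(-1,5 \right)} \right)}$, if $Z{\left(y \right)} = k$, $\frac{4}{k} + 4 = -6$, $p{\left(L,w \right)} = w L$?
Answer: $- \frac{24}{5} \approx -4.8$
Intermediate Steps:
$p{\left(L,w \right)} = L w$
$k = - \frac{2}{5}$ ($k = \frac{4}{-4 - 6} = \frac{4}{-10} = 4 \left(- \frac{1}{10}\right) = - \frac{2}{5} \approx -0.4$)
$Z{\left(y \right)} = - \frac{2}{5}$
$12 Z{\left(p{\left(-1,5 \right)} \right)} = 12 \left(- \frac{2}{5}\right) = - \frac{24}{5}$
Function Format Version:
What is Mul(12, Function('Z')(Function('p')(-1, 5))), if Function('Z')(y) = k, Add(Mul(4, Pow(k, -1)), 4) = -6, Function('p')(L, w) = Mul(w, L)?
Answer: Rational(-24, 5) ≈ -4.8000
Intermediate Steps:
Function('p')(L, w) = Mul(L, w)
k = Rational(-2, 5) (k = Mul(4, Pow(Add(-4, -6), -1)) = Mul(4, Pow(-10, -1)) = Mul(4, Rational(-1, 10)) = Rational(-2, 5) ≈ -0.40000)
Function('Z')(y) = Rational(-2, 5)
Mul(12, Function('Z')(Function('p')(-1, 5))) = Mul(12, Rational(-2, 5)) = Rational(-24, 5)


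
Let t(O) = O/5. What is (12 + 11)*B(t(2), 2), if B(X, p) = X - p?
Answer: -184/5 ≈ -36.800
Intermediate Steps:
t(O) = O/5 (t(O) = O*(⅕) = O/5)
(12 + 11)*B(t(2), 2) = (12 + 11)*((⅕)*2 - 1*2) = 23*(⅖ - 2) = 23*(-8/5) = -184/5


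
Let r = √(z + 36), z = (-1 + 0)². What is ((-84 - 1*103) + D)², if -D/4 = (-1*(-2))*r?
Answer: 37337 + 2992*√37 ≈ 55537.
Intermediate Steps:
z = 1 (z = (-1)² = 1)
r = √37 (r = √(1 + 36) = √37 ≈ 6.0828)
D = -8*√37 (D = -4*(-1*(-2))*√37 = -8*√37 ≈ -48.662)
((-84 - 1*103) + D)² = ((-84 - 1*103) - 8*√37)² = ((-84 - 103) - 8*√37)² = (-187 - 8*√37)²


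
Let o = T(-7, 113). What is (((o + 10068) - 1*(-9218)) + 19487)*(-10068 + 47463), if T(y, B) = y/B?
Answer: 163840284090/113 ≈ 1.4499e+9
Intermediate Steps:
o = -7/113 ≈ -0.061947
(((o + 10068) - 1*(-9218)) + 19487)*(-10068 + 47463) = (((-7/113 + 10068) - 1*(-9218)) + 19487)*(-10068 + 47463) = ((1137677/113 + 9218) + 19487)*37395 = (2179311/113 + 19487)*37395 = (4381342/113)*37395 = 163840284090/113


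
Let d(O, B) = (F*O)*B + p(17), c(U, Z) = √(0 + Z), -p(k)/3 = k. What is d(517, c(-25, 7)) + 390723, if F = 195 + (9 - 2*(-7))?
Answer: 390672 + 112706*√7 ≈ 6.8886e+5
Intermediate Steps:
p(k) = -3*k
F = 218 (F = 195 + (9 + 14) = 195 + 23 = 218)
c(U, Z) = √Z
d(O, B) = -51 + 218*B*O (d(O, B) = (218*O)*B - 3*17 = 218*B*O - 51 = -51 + 218*B*O)
d(517, c(-25, 7)) + 390723 = (-51 + 218*√7*517) + 390723 = (-51 + 112706*√7) + 390723 = 390672 + 112706*√7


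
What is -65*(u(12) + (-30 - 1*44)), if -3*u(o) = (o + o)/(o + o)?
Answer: 14495/3 ≈ 4831.7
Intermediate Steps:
u(o) = -1/3 (u(o) = -(o + o)/(3*(o + o)) = -2*o/(3*(2*o)) = -2*o*1/(2*o)/3 = -1/3*1 = -1/3)
-65*(u(12) + (-30 - 1*44)) = -65*(-1/3 + (-30 - 1*44)) = -65*(-1/3 + (-30 - 44)) = -65*(-1/3 - 74) = -65*(-223/3) = 14495/3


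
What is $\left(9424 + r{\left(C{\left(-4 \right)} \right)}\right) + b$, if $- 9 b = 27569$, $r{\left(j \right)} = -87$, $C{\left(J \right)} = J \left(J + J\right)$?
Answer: $\frac{56464}{9} \approx 6273.8$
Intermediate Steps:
$C{\left(J \right)} = 2 J^{2}$ ($C{\left(J \right)} = J 2 J = 2 J^{2}$)
$b = - \frac{27569}{9}$ ($b = \left(- \frac{1}{9}\right) 27569 = - \frac{27569}{9} \approx -3063.2$)
$\left(9424 + r{\left(C{\left(-4 \right)} \right)}\right) + b = \left(9424 - 87\right) - \frac{27569}{9} = 9337 - \frac{27569}{9} = \frac{56464}{9}$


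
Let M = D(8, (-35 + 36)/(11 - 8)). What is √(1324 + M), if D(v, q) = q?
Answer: √11919/3 ≈ 36.391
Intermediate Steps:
M = ⅓ (M = (-35 + 36)/(11 - 8) = 1/3 = 1*(⅓) = ⅓ ≈ 0.33333)
√(1324 + M) = √(1324 + ⅓) = √(3973/3) = √11919/3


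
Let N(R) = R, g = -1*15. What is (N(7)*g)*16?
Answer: -1680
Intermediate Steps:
g = -15
(N(7)*g)*16 = (7*(-15))*16 = -105*16 = -1680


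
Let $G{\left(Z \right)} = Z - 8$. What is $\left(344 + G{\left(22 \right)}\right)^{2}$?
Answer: $128164$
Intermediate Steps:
$G{\left(Z \right)} = -8 + Z$
$\left(344 + G{\left(22 \right)}\right)^{2} = \left(344 + \left(-8 + 22\right)\right)^{2} = \left(344 + 14\right)^{2} = 358^{2} = 128164$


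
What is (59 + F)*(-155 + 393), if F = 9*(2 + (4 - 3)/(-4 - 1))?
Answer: 89488/5 ≈ 17898.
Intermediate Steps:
F = 81/5 (F = 9*(2 + 1/(-5)) = 9*(2 + 1*(-1/5)) = 9*(2 - 1/5) = 9*(9/5) = 81/5 ≈ 16.200)
(59 + F)*(-155 + 393) = (59 + 81/5)*(-155 + 393) = (376/5)*238 = 89488/5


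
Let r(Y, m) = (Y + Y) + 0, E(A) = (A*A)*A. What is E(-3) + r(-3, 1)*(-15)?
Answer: 63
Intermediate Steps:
E(A) = A³ (E(A) = A²*A = A³)
r(Y, m) = 2*Y (r(Y, m) = 2*Y + 0 = 2*Y)
E(-3) + r(-3, 1)*(-15) = (-3)³ + (2*(-3))*(-15) = -27 - 6*(-15) = -27 + 90 = 63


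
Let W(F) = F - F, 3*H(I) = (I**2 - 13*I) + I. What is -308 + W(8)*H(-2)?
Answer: -308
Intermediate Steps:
H(I) = -4*I + I**2/3 (H(I) = ((I**2 - 13*I) + I)/3 = (I**2 - 12*I)/3 = -4*I + I**2/3)
W(F) = 0
-308 + W(8)*H(-2) = -308 + 0*((1/3)*(-2)*(-12 - 2)) = -308 + 0*((1/3)*(-2)*(-14)) = -308 + 0*(28/3) = -308 + 0 = -308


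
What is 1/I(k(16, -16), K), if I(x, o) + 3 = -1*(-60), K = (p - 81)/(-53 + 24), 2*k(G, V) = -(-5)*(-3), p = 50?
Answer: 1/57 ≈ 0.017544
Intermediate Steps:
k(G, V) = -15/2 (k(G, V) = (-(-5)*(-3))/2 = (-1*15)/2 = (1/2)*(-15) = -15/2)
K = 31/29 (K = (50 - 81)/(-53 + 24) = -31/(-29) = -31*(-1/29) = 31/29 ≈ 1.0690)
I(x, o) = 57 (I(x, o) = -3 - 1*(-60) = -3 + 60 = 57)
1/I(k(16, -16), K) = 1/57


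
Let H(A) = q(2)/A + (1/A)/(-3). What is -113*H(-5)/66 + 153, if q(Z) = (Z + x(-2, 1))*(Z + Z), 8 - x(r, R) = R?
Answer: 163561/990 ≈ 165.21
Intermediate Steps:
x(r, R) = 8 - R
q(Z) = 2*Z*(7 + Z) (q(Z) = (Z + (8 - 1*1))*(Z + Z) = (Z + (8 - 1))*(2*Z) = (Z + 7)*(2*Z) = (7 + Z)*(2*Z) = 2*Z*(7 + Z))
H(A) = 107/(3*A) (H(A) = (2*2*(7 + 2))/A + (1/A)/(-3) = (2*2*9)/A - 1/3/A = 36/A - 1/(3*A) = 107/(3*A))
-113*H(-5)/66 + 153 = -113*(107/3)/(-5)/66 + 153 = -113*(107/3)*(-1/5)/66 + 153 = -(-12091)/(15*66) + 153 = -113*(-107/990) + 153 = 12091/990 + 153 = 163561/990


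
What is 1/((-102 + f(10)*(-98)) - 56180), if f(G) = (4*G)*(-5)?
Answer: -1/36682 ≈ -2.7261e-5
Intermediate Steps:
f(G) = -20*G
1/((-102 + f(10)*(-98)) - 56180) = 1/((-102 - 20*10*(-98)) - 56180) = 1/((-102 - 200*(-98)) - 56180) = 1/((-102 + 19600) - 56180) = 1/(19498 - 56180) = 1/(-36682) = -1/36682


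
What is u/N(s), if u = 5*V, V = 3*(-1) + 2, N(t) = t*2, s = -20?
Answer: 1/8 ≈ 0.12500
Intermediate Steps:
N(t) = 2*t
V = -1 (V = -3 + 2 = -1)
u = -5 (u = 5*(-1) = -5)
u/N(s) = -5/(2*(-20)) = -5/(-40) = -5*(-1/40) = 1/8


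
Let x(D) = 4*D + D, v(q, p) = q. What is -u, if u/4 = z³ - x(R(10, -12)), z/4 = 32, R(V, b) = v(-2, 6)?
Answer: -8388648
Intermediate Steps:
R(V, b) = -2
x(D) = 5*D
z = 128 (z = 4*32 = 128)
u = 8388648 (u = 4*(128³ - 5*(-2)) = 4*(2097152 - 1*(-10)) = 4*(2097152 + 10) = 4*2097162 = 8388648)
-u = -1*8388648 = -8388648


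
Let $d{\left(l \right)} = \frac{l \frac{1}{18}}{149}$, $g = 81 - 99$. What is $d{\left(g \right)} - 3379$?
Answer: $- \frac{503472}{149} \approx -3379.0$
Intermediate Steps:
$g = -18$
$d{\left(l \right)} = \frac{l}{2682}$ ($d{\left(l \right)} = l \frac{1}{18} \cdot \frac{1}{149} = \frac{l}{18} \cdot \frac{1}{149} = \frac{l}{2682}$)
$d{\left(g \right)} - 3379 = \frac{1}{2682} \left(-18\right) - 3379 = - \frac{1}{149} - 3379 = - \frac{503472}{149}$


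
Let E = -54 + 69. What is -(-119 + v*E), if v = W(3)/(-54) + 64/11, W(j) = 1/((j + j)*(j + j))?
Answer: 226207/7128 ≈ 31.735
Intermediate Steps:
W(j) = 1/(4*j²) (W(j) = 1/((2*j)*(2*j)) = 1/(4*j²))
v = 124405/21384 (v = ((¼)/3²)/(-54) + 64/11 = ((¼)*(⅑))*(-1/54) + 64*(1/11) = (1/36)*(-1/54) + 64/11 = -1/1944 + 64/11 = 124405/21384 ≈ 5.8177)
E = 15
-(-119 + v*E) = -(-119 + (124405/21384)*15) = -(-119 + 622025/7128) = -1*(-226207/7128) = 226207/7128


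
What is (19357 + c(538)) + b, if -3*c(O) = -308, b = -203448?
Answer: -551965/3 ≈ -1.8399e+5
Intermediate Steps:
c(O) = 308/3 (c(O) = -⅓*(-308) = 308/3)
(19357 + c(538)) + b = (19357 + 308/3) - 203448 = 58379/3 - 203448 = -551965/3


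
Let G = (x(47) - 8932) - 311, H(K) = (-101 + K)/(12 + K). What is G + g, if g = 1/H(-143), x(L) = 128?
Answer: -2223929/244 ≈ -9114.5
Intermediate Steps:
H(K) = (-101 + K)/(12 + K)
g = 131/244 (g = 1/((-101 - 143)/(12 - 143)) = 1/(-244/(-131)) = 1/(-1/131*(-244)) = 1/(244/131) = 131/244 ≈ 0.53689)
G = -9115 (G = (128 - 8932) - 311 = -8804 - 311 = -9115)
G + g = -9115 + 131/244 = -2223929/244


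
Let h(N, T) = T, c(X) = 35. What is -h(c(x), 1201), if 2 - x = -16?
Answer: -1201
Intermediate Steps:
x = 18 (x = 2 - 1*(-16) = 2 + 16 = 18)
-h(c(x), 1201) = -1*1201 = -1201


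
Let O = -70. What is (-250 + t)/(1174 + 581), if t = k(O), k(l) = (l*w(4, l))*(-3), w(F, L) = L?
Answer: -230/27 ≈ -8.5185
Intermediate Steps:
k(l) = -3*l² (k(l) = (l*l)*(-3) = l²*(-3) = -3*l²)
t = -14700 (t = -3*(-70)² = -3*4900 = -14700)
(-250 + t)/(1174 + 581) = (-250 - 14700)/(1174 + 581) = -14950/1755 = -14950*1/1755 = -230/27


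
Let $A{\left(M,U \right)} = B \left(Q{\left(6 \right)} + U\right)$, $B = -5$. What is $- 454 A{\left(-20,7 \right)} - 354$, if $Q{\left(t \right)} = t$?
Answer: $29156$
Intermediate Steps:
$A{\left(M,U \right)} = -30 - 5 U$ ($A{\left(M,U \right)} = - 5 \left(6 + U\right) = -30 - 5 U$)
$- 454 A{\left(-20,7 \right)} - 354 = - 454 \left(-30 - 35\right) - 354 = \left(-454\right) \left(-65\right) - 354 = 29510 - 354 = 29156$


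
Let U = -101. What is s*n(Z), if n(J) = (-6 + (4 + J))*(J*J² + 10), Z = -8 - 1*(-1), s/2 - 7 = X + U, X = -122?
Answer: -1294704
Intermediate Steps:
s = -432 (s = 14 + 2*(-122 - 101) = 14 + 2*(-223) = 14 - 446 = -432)
Z = -7 (Z = -8 + 1 = -7)
n(J) = (-2 + J)*(10 + J³) (n(J) = (-2 + J)*(J³ + 10) = (-2 + J)*(10 + J³))
s*n(Z) = -432*(-20 + (-7)⁴ - 2*(-7)³ + 10*(-7)) = -432*(-20 + 2401 - 2*(-343) - 70) = -432*(-20 + 2401 + 686 - 70) = -432*2997 = -1294704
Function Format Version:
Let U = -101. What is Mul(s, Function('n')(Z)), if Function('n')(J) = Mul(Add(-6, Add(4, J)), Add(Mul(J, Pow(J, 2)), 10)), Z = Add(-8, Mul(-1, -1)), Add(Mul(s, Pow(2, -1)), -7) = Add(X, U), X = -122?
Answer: -1294704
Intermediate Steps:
s = -432 (s = Add(14, Mul(2, Add(-122, -101))) = Add(14, Mul(2, -223)) = Add(14, -446) = -432)
Z = -7 (Z = Add(-8, 1) = -7)
Function('n')(J) = Mul(Add(-2, J), Add(10, Pow(J, 3))) (Function('n')(J) = Mul(Add(-2, J), Add(Pow(J, 3), 10)) = Mul(Add(-2, J), Add(10, Pow(J, 3))))
Mul(s, Function('n')(Z)) = Mul(-432, Add(-20, Pow(-7, 4), Mul(-2, Pow(-7, 3)), Mul(10, -7))) = Mul(-432, Add(-20, 2401, Mul(-2, -343), -70)) = Mul(-432, Add(-20, 2401, 686, -70)) = Mul(-432, 2997) = -1294704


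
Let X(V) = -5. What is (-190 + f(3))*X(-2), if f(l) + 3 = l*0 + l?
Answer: 950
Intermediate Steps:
f(l) = -3 + l (f(l) = -3 + (l*0 + l) = -3 + (0 + l) = -3 + l)
(-190 + f(3))*X(-2) = (-190 + (-3 + 3))*(-5) = (-190 + 0)*(-5) = -190*(-5) = 950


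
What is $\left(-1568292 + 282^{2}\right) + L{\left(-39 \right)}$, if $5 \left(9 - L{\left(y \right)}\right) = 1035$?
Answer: $-1488966$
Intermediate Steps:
$L{\left(y \right)} = -198$ ($L{\left(y \right)} = 9 - 207 = -198$)
$\left(-1568292 + 282^{2}\right) + L{\left(-39 \right)} = \left(-1568292 + 282^{2}\right) - 198 = \left(-1568292 + 79524\right) - 198 = -1488768 - 198 = -1488966$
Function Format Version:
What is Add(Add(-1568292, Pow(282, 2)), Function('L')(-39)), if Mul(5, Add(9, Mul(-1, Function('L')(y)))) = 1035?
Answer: -1488966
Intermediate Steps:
Function('L')(y) = -198 (Function('L')(y) = Add(9, Mul(Rational(-1, 5), 1035)) = Add(9, -207) = -198)
Add(Add(-1568292, Pow(282, 2)), Function('L')(-39)) = Add(Add(-1568292, Pow(282, 2)), -198) = Add(Add(-1568292, 79524), -198) = Add(-1488768, -198) = -1488966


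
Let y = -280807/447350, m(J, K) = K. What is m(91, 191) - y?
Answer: 3727159/19450 ≈ 191.63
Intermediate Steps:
y = -12209/19450 (y = -280807*1/447350 = -12209/19450 ≈ -0.62771)
m(91, 191) - y = 191 - 1*(-12209/19450) = 191 + 12209/19450 = 3727159/19450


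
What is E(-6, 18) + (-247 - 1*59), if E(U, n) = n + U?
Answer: -294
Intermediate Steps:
E(U, n) = U + n
E(-6, 18) + (-247 - 1*59) = (-6 + 18) + (-247 - 1*59) = 12 + (-247 - 59) = 12 - 306 = -294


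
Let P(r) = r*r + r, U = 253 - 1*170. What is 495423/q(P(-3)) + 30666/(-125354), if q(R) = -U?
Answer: -115438290/19339 ≈ -5969.2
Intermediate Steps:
U = 83 (U = 253 - 170 = 83)
P(r) = r + r**2 (P(r) = r**2 + r = r + r**2)
q(R) = -83 (q(R) = -1*83 = -83)
495423/q(P(-3)) + 30666/(-125354) = 495423/(-83) + 30666/(-125354) = 495423*(-1/83) + 30666*(-1/125354) = -495423/83 - 57/233 = -115438290/19339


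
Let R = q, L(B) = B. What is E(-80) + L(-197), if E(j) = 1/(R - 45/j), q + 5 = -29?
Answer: -105411/535 ≈ -197.03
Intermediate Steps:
q = -34 (q = -5 - 29 = -34)
R = -34
E(j) = 1/(-34 - 45/j)
E(-80) + L(-197) = -1*(-80)/(45 + 34*(-80)) - 197 = -1*(-80)/(45 - 2720) - 197 = -1*(-80)/(-2675) - 197 = -1*(-80)*(-1/2675) - 197 = -16/535 - 197 = -105411/535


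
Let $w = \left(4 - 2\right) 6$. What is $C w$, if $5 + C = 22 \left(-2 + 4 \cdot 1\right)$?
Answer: $468$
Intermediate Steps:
$w = 12$ ($w = 2 \cdot 6 = 12$)
$C = 39$ ($C = -5 + 22 \left(-2 + 4 \cdot 1\right) = -5 + 22 \left(-2 + 4\right) = -5 + 22 \cdot 2 = -5 + 44 = 39$)
$C w = 39 \cdot 12 = 468$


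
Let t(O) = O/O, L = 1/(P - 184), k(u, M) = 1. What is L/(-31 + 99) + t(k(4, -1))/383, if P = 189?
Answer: 723/130220 ≈ 0.0055521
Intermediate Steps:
L = ⅕ (L = 1/(189 - 184) = 1/5 = ⅕ ≈ 0.20000)
t(O) = 1
L/(-31 + 99) + t(k(4, -1))/383 = 1/(5*(-31 + 99)) + 1/383 = (⅕)/68 + 1*(1/383) = (⅕)*(1/68) + 1/383 = 1/340 + 1/383 = 723/130220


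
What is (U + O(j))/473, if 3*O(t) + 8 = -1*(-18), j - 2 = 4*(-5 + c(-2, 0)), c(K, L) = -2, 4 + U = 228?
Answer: 62/129 ≈ 0.48062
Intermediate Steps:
U = 224 (U = -4 + 228 = 224)
j = -26 (j = 2 + 4*(-5 - 2) = 2 + 4*(-7) = 2 - 28 = -26)
O(t) = 10/3 (O(t) = -8/3 + (-1*(-18))/3 = -8/3 + (1/3)*18 = -8/3 + 6 = 10/3)
(U + O(j))/473 = (224 + 10/3)/473 = (682/3)*(1/473) = 62/129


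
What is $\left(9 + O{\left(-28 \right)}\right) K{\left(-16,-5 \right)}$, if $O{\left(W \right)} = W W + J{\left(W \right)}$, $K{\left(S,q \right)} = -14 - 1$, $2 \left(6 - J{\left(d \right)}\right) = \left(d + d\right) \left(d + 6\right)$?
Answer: $-2745$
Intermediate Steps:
$J{\left(d \right)} = 6 - d \left(6 + d\right)$ ($J{\left(d \right)} = 6 - \frac{\left(d + d\right) \left(d + 6\right)}{2} = 6 - \frac{2 d \left(6 + d\right)}{2} = 6 - d \left(6 + d\right)$)
$K{\left(S,q \right)} = -15$
$O{\left(W \right)} = 6 - 6 W$ ($O{\left(W \right)} = W W - \left(-6 + W^{2} + 6 W\right) = W^{2} - \left(-6 + W^{2} + 6 W\right) = 6 - 6 W$)
$\left(9 + O{\left(-28 \right)}\right) K{\left(-16,-5 \right)} = \left(9 + \left(6 - -168\right)\right) \left(-15\right) = \left(9 + \left(6 + 168\right)\right) \left(-15\right) = \left(9 + 174\right) \left(-15\right) = 183 \left(-15\right) = -2745$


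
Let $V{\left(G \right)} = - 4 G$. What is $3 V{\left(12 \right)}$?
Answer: $-144$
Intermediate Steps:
$3 V{\left(12 \right)} = 3 \left(\left(-4\right) 12\right) = 3 \left(-48\right) = -144$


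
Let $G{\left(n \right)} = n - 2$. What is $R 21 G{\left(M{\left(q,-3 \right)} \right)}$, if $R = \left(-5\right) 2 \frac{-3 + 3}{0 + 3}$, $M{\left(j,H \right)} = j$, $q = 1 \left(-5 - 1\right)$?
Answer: $0$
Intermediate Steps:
$q = -6$ ($q = 1 \left(-6\right) = -6$)
$R = 0$ ($R = - 10 \cdot \frac{0}{3} = - 10 \cdot 0 \cdot \frac{1}{3} = \left(-10\right) 0 = 0$)
$G{\left(n \right)} = -2 + n$
$R 21 G{\left(M{\left(q,-3 \right)} \right)} = 0 \cdot 21 \left(-2 - 6\right) = 0 \left(-8\right) = 0$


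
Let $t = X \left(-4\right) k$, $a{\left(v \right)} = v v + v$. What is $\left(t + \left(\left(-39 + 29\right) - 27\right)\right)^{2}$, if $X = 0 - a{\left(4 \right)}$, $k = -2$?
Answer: $38809$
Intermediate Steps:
$a{\left(v \right)} = v + v^{2}$ ($a{\left(v \right)} = v^{2} + v = v + v^{2}$)
$X = -20$ ($X = 0 - 4 \left(1 + 4\right) = 0 - 4 \cdot 5 = 0 - 20 = -20$)
$t = -160$ ($t = \left(-20\right) \left(-4\right) \left(-2\right) = 80 \left(-2\right) = -160$)
$\left(t + \left(\left(-39 + 29\right) - 27\right)\right)^{2} = \left(-160 + \left(\left(-39 + 29\right) - 27\right)\right)^{2} = \left(-160 - 37\right)^{2} = \left(-197\right)^{2} = 38809$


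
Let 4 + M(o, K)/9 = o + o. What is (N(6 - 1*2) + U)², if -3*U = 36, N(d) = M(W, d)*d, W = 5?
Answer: 41616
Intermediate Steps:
M(o, K) = -36 + 18*o (M(o, K) = -36 + 9*(o + o) = -36 + 9*(2*o) = -36 + 18*o)
N(d) = 54*d (N(d) = (-36 + 18*5)*d = (-36 + 90)*d = 54*d)
U = -12 (U = -⅓*36 = -12)
(N(6 - 1*2) + U)² = (54*(6 - 1*2) - 12)² = (54*(6 - 2) - 12)² = (54*4 - 12)² = (216 - 12)² = 204² = 41616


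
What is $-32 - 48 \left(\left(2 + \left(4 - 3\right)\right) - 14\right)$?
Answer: $496$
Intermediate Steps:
$-32 - 48 \left(\left(2 + \left(4 - 3\right)\right) - 14\right) = -32 - 48 \left(\left(2 + 1\right) - 14\right) = -32 - 48 \left(3 - 14\right) = -32 - -528 = -32 + 528 = 496$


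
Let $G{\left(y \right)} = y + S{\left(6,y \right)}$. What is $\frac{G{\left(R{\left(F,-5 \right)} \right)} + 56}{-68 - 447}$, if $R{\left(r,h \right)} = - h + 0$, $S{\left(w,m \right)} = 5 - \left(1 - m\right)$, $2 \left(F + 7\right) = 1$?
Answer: $- \frac{14}{103} \approx -0.13592$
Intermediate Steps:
$F = - \frac{13}{2}$ ($F = -7 + \frac{1}{2} \cdot 1 = -7 + \frac{1}{2} = - \frac{13}{2} \approx -6.5$)
$S{\left(w,m \right)} = 4 + m$ ($S{\left(w,m \right)} = 5 + \left(-1 + m\right) = 4 + m$)
$R{\left(r,h \right)} = - h$
$G{\left(y \right)} = 4 + 2 y$ ($G{\left(y \right)} = y + \left(4 + y\right) = 4 + 2 y$)
$\frac{G{\left(R{\left(F,-5 \right)} \right)} + 56}{-68 - 447} = \frac{\left(4 + 2 \left(\left(-1\right) \left(-5\right)\right)\right) + 56}{-68 - 447} = \frac{\left(4 + 2 \cdot 5\right) + 56}{-515} = \left(\left(4 + 10\right) + 56\right) \left(- \frac{1}{515}\right) = \left(14 + 56\right) \left(- \frac{1}{515}\right) = 70 \left(- \frac{1}{515}\right) = - \frac{14}{103}$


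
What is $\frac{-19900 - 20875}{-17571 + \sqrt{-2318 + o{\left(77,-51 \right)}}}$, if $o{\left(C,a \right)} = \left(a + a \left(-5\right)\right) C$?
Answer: $\frac{716457525}{308726651} + \frac{40775 \sqrt{13390}}{308726651} \approx 2.336$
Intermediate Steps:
$o{\left(C,a \right)} = - 4 C a$ ($o{\left(C,a \right)} = \left(a - 5 a\right) C = - 4 a C = - 4 C a$)
$\frac{-19900 - 20875}{-17571 + \sqrt{-2318 + o{\left(77,-51 \right)}}} = \frac{-19900 - 20875}{-17571 + \sqrt{-2318 - 308 \left(-51\right)}} = - \frac{40775}{-17571 + \sqrt{-2318 + 15708}} = - \frac{40775}{-17571 + \sqrt{13390}}$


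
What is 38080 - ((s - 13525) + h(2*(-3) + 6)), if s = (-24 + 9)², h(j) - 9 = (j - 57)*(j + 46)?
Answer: 53993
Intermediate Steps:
h(j) = 9 + (-57 + j)*(46 + j) (h(j) = 9 + (j - 57)*(j + 46) = 9 + (-57 + j)*(46 + j))
s = 225 (s = (-15)² = 225)
38080 - ((s - 13525) + h(2*(-3) + 6)) = 38080 - ((225 - 13525) + (-2613 + (2*(-3) + 6)² - 11*(2*(-3) + 6))) = 38080 - (-13300 + (-2613 + (-6 + 6)² - 11*(-6 + 6))) = 38080 - (-13300 + (-2613 + 0² - 11*0)) = 38080 - (-13300 + (-2613 + 0 + 0)) = 38080 - (-13300 - 2613) = 38080 - 1*(-15913) = 38080 + 15913 = 53993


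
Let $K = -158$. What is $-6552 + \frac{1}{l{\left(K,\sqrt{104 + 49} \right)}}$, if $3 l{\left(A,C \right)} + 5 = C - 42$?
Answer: $- \frac{13471053}{2056} - \frac{9 \sqrt{17}}{2056} \approx -6552.1$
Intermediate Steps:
$l{\left(A,C \right)} = - \frac{47}{3} + \frac{C}{3}$ ($l{\left(A,C \right)} = - \frac{5}{3} + \frac{C - 42}{3} = - \frac{5}{3} + \frac{-42 + C}{3} = - \frac{5}{3} + \left(-14 + \frac{C}{3}\right) = - \frac{47}{3} + \frac{C}{3}$)
$-6552 + \frac{1}{l{\left(K,\sqrt{104 + 49} \right)}} = -6552 + \frac{1}{- \frac{47}{3} + \frac{\sqrt{104 + 49}}{3}} = -6552 + \frac{1}{- \frac{47}{3} + \frac{\sqrt{153}}{3}} = -6552 + \frac{1}{- \frac{47}{3} + \frac{3 \sqrt{17}}{3}} = -6552 + \frac{1}{- \frac{47}{3} + \sqrt{17}}$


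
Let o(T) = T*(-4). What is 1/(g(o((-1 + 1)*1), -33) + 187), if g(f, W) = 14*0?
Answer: 1/187 ≈ 0.0053476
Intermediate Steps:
o(T) = -4*T
g(f, W) = 0
1/(g(o((-1 + 1)*1), -33) + 187) = 1/(0 + 187) = 1/187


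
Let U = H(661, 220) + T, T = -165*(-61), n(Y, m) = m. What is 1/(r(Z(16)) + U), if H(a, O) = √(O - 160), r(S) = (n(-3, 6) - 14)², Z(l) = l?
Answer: 10129/102596581 - 2*√15/102596581 ≈ 9.8651e-5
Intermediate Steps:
r(S) = 64 (r(S) = (6 - 14)² = (-8)² = 64)
T = 10065
H(a, O) = √(-160 + O)
U = 10065 + 2*√15 (U = √(-160 + 220) + 10065 = √60 + 10065 = 2*√15 + 10065 = 10065 + 2*√15 ≈ 10073.)
1/(r(Z(16)) + U) = 1/(64 + (10065 + 2*√15)) = 1/(10129 + 2*√15)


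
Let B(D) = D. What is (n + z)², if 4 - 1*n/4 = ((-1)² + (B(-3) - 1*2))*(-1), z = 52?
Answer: 2704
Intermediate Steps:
n = 0 (n = 16 - 4*((-1)² + (-3 - 1*2))*(-1) = 16 - 4*(1 + (-3 - 2))*(-1) = 16 - 4*(1 - 5)*(-1) = 16 - (-16)*(-1) = 16 - 4*4 = 16 - 16 = 0)
(n + z)² = (0 + 52)² = 52² = 2704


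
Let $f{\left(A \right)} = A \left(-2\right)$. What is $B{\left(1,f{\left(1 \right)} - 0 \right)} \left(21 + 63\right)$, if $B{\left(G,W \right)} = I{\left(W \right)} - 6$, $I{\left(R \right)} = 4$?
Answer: $-168$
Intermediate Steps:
$f{\left(A \right)} = - 2 A$
$B{\left(G,W \right)} = -2$ ($B{\left(G,W \right)} = 4 - 6 = -2$)
$B{\left(1,f{\left(1 \right)} - 0 \right)} \left(21 + 63\right) = - 2 \left(21 + 63\right) = \left(-2\right) 84 = -168$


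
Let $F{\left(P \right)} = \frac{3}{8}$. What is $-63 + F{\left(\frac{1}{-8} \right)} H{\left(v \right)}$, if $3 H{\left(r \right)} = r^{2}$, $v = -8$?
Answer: $-55$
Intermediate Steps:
$F{\left(P \right)} = \frac{3}{8}$ ($F{\left(P \right)} = 3 \cdot \frac{1}{8} = \frac{3}{8}$)
$H{\left(r \right)} = \frac{r^{2}}{3}$
$-63 + F{\left(\frac{1}{-8} \right)} H{\left(v \right)} = -63 + \frac{3 \frac{\left(-8\right)^{2}}{3}}{8} = -63 + \frac{3 \cdot \frac{1}{3} \cdot 64}{8} = -63 + \frac{3}{8} \cdot \frac{64}{3} = -63 + 8 = -55$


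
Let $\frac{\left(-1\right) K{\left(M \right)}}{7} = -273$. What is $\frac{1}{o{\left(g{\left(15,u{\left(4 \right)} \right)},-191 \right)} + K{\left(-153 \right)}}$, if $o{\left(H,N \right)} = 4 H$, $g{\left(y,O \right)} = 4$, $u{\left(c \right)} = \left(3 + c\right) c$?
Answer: $\frac{1}{1927} \approx 0.00051894$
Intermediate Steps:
$u{\left(c \right)} = c \left(3 + c\right)$
$K{\left(M \right)} = 1911$ ($K{\left(M \right)} = \left(-7\right) \left(-273\right) = 1911$)
$\frac{1}{o{\left(g{\left(15,u{\left(4 \right)} \right)},-191 \right)} + K{\left(-153 \right)}} = \frac{1}{4 \cdot 4 + 1911} = \frac{1}{16 + 1911} = \frac{1}{1927}$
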